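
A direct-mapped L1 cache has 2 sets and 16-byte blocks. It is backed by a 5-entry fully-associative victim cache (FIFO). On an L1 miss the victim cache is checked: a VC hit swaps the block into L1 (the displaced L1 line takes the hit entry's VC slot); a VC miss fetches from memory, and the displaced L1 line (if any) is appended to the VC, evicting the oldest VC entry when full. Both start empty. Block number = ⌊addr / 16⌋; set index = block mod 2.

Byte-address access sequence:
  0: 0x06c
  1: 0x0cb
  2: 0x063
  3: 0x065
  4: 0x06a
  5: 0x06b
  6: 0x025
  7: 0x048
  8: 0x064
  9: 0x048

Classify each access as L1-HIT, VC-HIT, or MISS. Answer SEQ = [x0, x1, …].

  [0] addr=0x6c blk=6 s=0: MISS | VC []
  [1] addr=0xcb blk=12 s=0: MISS | VC [6]
  [2] addr=0x63 blk=6 s=0: VC-HIT | VC [12]
  [3] addr=0x65 blk=6 s=0: L1-HIT | VC [12]
  [4] addr=0x6a blk=6 s=0: L1-HIT | VC [12]
  [5] addr=0x6b blk=6 s=0: L1-HIT | VC [12]
  [6] addr=0x25 blk=2 s=0: MISS | VC [12, 6]
  [7] addr=0x48 blk=4 s=0: MISS | VC [12, 6, 2]
  [8] addr=0x64 blk=6 s=0: VC-HIT | VC [12, 4, 2]
  [9] addr=0x48 blk=4 s=0: VC-HIT | VC [12, 6, 2]

SEQ = [MISS, MISS, VC-HIT, L1-HIT, L1-HIT, L1-HIT, MISS, MISS, VC-HIT, VC-HIT]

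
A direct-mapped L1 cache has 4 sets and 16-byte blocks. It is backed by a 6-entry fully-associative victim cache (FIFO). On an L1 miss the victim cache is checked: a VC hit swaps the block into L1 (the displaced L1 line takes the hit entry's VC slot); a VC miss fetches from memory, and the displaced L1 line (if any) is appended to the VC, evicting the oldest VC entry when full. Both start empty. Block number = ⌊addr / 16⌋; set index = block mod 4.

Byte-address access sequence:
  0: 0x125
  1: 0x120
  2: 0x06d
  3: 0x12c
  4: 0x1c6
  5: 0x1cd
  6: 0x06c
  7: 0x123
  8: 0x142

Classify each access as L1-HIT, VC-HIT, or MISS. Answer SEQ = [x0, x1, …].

SEQ = [MISS, L1-HIT, MISS, VC-HIT, MISS, L1-HIT, VC-HIT, VC-HIT, MISS]

0: 0x125 (blk 18, set 2) → MISS  vc=[]
1: 0x120 (blk 18, set 2) → L1-HIT  vc=[]
2: 0x6d (blk 6, set 2) → MISS  vc=[18]
3: 0x12c (blk 18, set 2) → VC-HIT  vc=[6]
4: 0x1c6 (blk 28, set 0) → MISS  vc=[6]
5: 0x1cd (blk 28, set 0) → L1-HIT  vc=[6]
6: 0x6c (blk 6, set 2) → VC-HIT  vc=[18]
7: 0x123 (blk 18, set 2) → VC-HIT  vc=[6]
8: 0x142 (blk 20, set 0) → MISS  vc=[6, 28]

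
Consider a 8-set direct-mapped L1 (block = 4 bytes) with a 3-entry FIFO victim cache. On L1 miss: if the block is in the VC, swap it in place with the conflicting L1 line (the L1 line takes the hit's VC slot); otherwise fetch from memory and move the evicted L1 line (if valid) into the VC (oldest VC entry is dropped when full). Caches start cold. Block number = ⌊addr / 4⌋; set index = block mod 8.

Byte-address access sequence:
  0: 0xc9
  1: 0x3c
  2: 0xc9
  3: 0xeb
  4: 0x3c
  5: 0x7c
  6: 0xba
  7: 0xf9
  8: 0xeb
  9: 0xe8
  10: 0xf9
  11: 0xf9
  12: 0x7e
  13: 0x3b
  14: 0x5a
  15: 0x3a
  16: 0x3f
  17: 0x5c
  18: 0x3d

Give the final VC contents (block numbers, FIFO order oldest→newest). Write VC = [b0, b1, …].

VC = [22, 31, 23]

  [0] addr=0xc9 blk=50 s=2: MISS | VC []
  [1] addr=0x3c blk=15 s=7: MISS | VC []
  [2] addr=0xc9 blk=50 s=2: L1-HIT | VC []
  [3] addr=0xeb blk=58 s=2: MISS | VC [50]
  [4] addr=0x3c blk=15 s=7: L1-HIT | VC [50]
  [5] addr=0x7c blk=31 s=7: MISS | VC [50, 15]
  [6] addr=0xba blk=46 s=6: MISS | VC [50, 15]
  [7] addr=0xf9 blk=62 s=6: MISS | VC [50, 15, 46]
  [8] addr=0xeb blk=58 s=2: L1-HIT | VC [50, 15, 46]
  [9] addr=0xe8 blk=58 s=2: L1-HIT | VC [50, 15, 46]
  [10] addr=0xf9 blk=62 s=6: L1-HIT | VC [50, 15, 46]
  [11] addr=0xf9 blk=62 s=6: L1-HIT | VC [50, 15, 46]
  [12] addr=0x7e blk=31 s=7: L1-HIT | VC [50, 15, 46]
  [13] addr=0x3b blk=14 s=6: MISS | VC [15, 46, 62]
  [14] addr=0x5a blk=22 s=6: MISS | VC [46, 62, 14]
  [15] addr=0x3a blk=14 s=6: VC-HIT | VC [46, 62, 22]
  [16] addr=0x3f blk=15 s=7: MISS | VC [62, 22, 31]
  [17] addr=0x5c blk=23 s=7: MISS | VC [22, 31, 15]
  [18] addr=0x3d blk=15 s=7: VC-HIT | VC [22, 31, 23]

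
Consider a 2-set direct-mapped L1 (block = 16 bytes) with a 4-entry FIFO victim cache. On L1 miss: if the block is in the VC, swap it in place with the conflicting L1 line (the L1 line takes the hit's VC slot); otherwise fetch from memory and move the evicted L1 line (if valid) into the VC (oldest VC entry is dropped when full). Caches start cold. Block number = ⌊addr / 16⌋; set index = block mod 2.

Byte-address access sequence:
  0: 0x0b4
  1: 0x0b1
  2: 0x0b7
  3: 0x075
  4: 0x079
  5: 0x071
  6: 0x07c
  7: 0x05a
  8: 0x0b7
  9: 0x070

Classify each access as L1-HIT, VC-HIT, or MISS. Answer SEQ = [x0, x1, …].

SEQ = [MISS, L1-HIT, L1-HIT, MISS, L1-HIT, L1-HIT, L1-HIT, MISS, VC-HIT, VC-HIT]

#0 0xb4→b11/s1 MISS; vc=[]
#1 0xb1→b11/s1 L1-HIT; vc=[]
#2 0xb7→b11/s1 L1-HIT; vc=[]
#3 0x75→b7/s1 MISS; vc=[11]
#4 0x79→b7/s1 L1-HIT; vc=[11]
#5 0x71→b7/s1 L1-HIT; vc=[11]
#6 0x7c→b7/s1 L1-HIT; vc=[11]
#7 0x5a→b5/s1 MISS; vc=[11,7]
#8 0xb7→b11/s1 VC-HIT; vc=[5,7]
#9 0x70→b7/s1 VC-HIT; vc=[5,11]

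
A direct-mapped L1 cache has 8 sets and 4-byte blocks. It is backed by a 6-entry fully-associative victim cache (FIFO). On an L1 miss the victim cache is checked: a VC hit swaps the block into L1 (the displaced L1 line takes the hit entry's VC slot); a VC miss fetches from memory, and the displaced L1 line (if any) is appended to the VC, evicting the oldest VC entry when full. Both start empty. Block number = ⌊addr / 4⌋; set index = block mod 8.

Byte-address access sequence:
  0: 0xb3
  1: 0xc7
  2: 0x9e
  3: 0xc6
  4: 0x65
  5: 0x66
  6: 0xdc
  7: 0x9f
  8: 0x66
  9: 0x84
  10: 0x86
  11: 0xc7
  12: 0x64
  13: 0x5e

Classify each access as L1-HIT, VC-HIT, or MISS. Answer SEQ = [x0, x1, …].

SEQ = [MISS, MISS, MISS, L1-HIT, MISS, L1-HIT, MISS, VC-HIT, L1-HIT, MISS, L1-HIT, VC-HIT, VC-HIT, MISS]

0: 0xb3 (blk 44, set 4) → MISS  vc=[]
1: 0xc7 (blk 49, set 1) → MISS  vc=[]
2: 0x9e (blk 39, set 7) → MISS  vc=[]
3: 0xc6 (blk 49, set 1) → L1-HIT  vc=[]
4: 0x65 (blk 25, set 1) → MISS  vc=[49]
5: 0x66 (blk 25, set 1) → L1-HIT  vc=[49]
6: 0xdc (blk 55, set 7) → MISS  vc=[49, 39]
7: 0x9f (blk 39, set 7) → VC-HIT  vc=[49, 55]
8: 0x66 (blk 25, set 1) → L1-HIT  vc=[49, 55]
9: 0x84 (blk 33, set 1) → MISS  vc=[49, 55, 25]
10: 0x86 (blk 33, set 1) → L1-HIT  vc=[49, 55, 25]
11: 0xc7 (blk 49, set 1) → VC-HIT  vc=[33, 55, 25]
12: 0x64 (blk 25, set 1) → VC-HIT  vc=[33, 55, 49]
13: 0x5e (blk 23, set 7) → MISS  vc=[33, 55, 49, 39]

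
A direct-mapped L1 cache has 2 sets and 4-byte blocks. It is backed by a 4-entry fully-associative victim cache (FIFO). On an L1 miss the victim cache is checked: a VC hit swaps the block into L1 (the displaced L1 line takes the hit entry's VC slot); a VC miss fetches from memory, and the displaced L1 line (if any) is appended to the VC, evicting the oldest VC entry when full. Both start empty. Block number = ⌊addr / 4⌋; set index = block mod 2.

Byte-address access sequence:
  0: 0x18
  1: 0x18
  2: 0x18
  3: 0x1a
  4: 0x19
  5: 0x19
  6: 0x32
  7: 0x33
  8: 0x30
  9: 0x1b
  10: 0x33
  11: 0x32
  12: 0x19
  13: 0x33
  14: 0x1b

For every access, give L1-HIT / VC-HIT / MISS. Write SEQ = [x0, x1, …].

#0 0x18→b6/s0 MISS; vc=[]
#1 0x18→b6/s0 L1-HIT; vc=[]
#2 0x18→b6/s0 L1-HIT; vc=[]
#3 0x1a→b6/s0 L1-HIT; vc=[]
#4 0x19→b6/s0 L1-HIT; vc=[]
#5 0x19→b6/s0 L1-HIT; vc=[]
#6 0x32→b12/s0 MISS; vc=[6]
#7 0x33→b12/s0 L1-HIT; vc=[6]
#8 0x30→b12/s0 L1-HIT; vc=[6]
#9 0x1b→b6/s0 VC-HIT; vc=[12]
#10 0x33→b12/s0 VC-HIT; vc=[6]
#11 0x32→b12/s0 L1-HIT; vc=[6]
#12 0x19→b6/s0 VC-HIT; vc=[12]
#13 0x33→b12/s0 VC-HIT; vc=[6]
#14 0x1b→b6/s0 VC-HIT; vc=[12]

SEQ = [MISS, L1-HIT, L1-HIT, L1-HIT, L1-HIT, L1-HIT, MISS, L1-HIT, L1-HIT, VC-HIT, VC-HIT, L1-HIT, VC-HIT, VC-HIT, VC-HIT]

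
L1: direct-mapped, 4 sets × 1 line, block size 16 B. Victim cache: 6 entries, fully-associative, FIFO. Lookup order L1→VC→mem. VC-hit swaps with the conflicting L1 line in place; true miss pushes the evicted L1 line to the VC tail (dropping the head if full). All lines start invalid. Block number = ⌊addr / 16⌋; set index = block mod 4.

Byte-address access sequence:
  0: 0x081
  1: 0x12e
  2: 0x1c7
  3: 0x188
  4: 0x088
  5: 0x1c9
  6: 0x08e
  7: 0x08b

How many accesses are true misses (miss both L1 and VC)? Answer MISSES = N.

MISSES = 4

  [0] addr=0x81 blk=8 s=0: MISS | VC []
  [1] addr=0x12e blk=18 s=2: MISS | VC []
  [2] addr=0x1c7 blk=28 s=0: MISS | VC [8]
  [3] addr=0x188 blk=24 s=0: MISS | VC [8, 28]
  [4] addr=0x88 blk=8 s=0: VC-HIT | VC [24, 28]
  [5] addr=0x1c9 blk=28 s=0: VC-HIT | VC [24, 8]
  [6] addr=0x8e blk=8 s=0: VC-HIT | VC [24, 28]
  [7] addr=0x8b blk=8 s=0: L1-HIT | VC [24, 28]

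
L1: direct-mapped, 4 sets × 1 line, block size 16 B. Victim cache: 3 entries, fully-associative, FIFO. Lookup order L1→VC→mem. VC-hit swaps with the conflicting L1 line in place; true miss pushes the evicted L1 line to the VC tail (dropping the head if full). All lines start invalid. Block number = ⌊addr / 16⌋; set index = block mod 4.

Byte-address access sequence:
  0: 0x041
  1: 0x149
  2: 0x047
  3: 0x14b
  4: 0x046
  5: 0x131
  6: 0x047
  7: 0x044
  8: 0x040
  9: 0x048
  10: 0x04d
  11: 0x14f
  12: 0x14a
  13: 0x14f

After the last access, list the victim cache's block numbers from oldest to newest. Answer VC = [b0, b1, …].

  [0] addr=0x41 blk=4 s=0: MISS | VC []
  [1] addr=0x149 blk=20 s=0: MISS | VC [4]
  [2] addr=0x47 blk=4 s=0: VC-HIT | VC [20]
  [3] addr=0x14b blk=20 s=0: VC-HIT | VC [4]
  [4] addr=0x46 blk=4 s=0: VC-HIT | VC [20]
  [5] addr=0x131 blk=19 s=3: MISS | VC [20]
  [6] addr=0x47 blk=4 s=0: L1-HIT | VC [20]
  [7] addr=0x44 blk=4 s=0: L1-HIT | VC [20]
  [8] addr=0x40 blk=4 s=0: L1-HIT | VC [20]
  [9] addr=0x48 blk=4 s=0: L1-HIT | VC [20]
  [10] addr=0x4d blk=4 s=0: L1-HIT | VC [20]
  [11] addr=0x14f blk=20 s=0: VC-HIT | VC [4]
  [12] addr=0x14a blk=20 s=0: L1-HIT | VC [4]
  [13] addr=0x14f blk=20 s=0: L1-HIT | VC [4]

VC = [4]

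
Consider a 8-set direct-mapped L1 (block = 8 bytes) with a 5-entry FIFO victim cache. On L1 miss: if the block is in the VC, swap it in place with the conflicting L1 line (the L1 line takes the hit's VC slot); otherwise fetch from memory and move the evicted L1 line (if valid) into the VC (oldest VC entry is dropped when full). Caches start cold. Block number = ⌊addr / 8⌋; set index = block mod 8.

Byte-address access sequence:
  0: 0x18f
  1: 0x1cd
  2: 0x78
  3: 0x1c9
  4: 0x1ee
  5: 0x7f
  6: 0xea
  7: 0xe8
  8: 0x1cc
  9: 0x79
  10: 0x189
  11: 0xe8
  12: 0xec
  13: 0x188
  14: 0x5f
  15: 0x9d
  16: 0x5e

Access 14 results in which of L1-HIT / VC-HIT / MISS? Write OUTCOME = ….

OUTCOME = MISS

0: 0x18f (blk 49, set 1) → MISS  vc=[]
1: 0x1cd (blk 57, set 1) → MISS  vc=[49]
2: 0x78 (blk 15, set 7) → MISS  vc=[49]
3: 0x1c9 (blk 57, set 1) → L1-HIT  vc=[49]
4: 0x1ee (blk 61, set 5) → MISS  vc=[49]
5: 0x7f (blk 15, set 7) → L1-HIT  vc=[49]
6: 0xea (blk 29, set 5) → MISS  vc=[49, 61]
7: 0xe8 (blk 29, set 5) → L1-HIT  vc=[49, 61]
8: 0x1cc (blk 57, set 1) → L1-HIT  vc=[49, 61]
9: 0x79 (blk 15, set 7) → L1-HIT  vc=[49, 61]
10: 0x189 (blk 49, set 1) → VC-HIT  vc=[57, 61]
11: 0xe8 (blk 29, set 5) → L1-HIT  vc=[57, 61]
12: 0xec (blk 29, set 5) → L1-HIT  vc=[57, 61]
13: 0x188 (blk 49, set 1) → L1-HIT  vc=[57, 61]
14: 0x5f (blk 11, set 3) → MISS  vc=[57, 61]
15: 0x9d (blk 19, set 3) → MISS  vc=[57, 61, 11]
16: 0x5e (blk 11, set 3) → VC-HIT  vc=[57, 61, 19]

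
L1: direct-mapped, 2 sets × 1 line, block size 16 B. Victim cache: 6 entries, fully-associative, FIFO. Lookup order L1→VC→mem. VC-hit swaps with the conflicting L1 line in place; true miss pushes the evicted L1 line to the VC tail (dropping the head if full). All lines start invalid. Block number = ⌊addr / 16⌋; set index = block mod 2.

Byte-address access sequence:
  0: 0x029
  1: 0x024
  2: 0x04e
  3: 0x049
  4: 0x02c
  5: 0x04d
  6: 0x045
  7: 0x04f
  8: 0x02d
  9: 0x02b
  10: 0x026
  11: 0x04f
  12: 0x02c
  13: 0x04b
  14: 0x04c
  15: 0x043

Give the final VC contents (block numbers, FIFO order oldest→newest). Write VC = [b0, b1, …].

  [0] addr=0x29 blk=2 s=0: MISS | VC []
  [1] addr=0x24 blk=2 s=0: L1-HIT | VC []
  [2] addr=0x4e blk=4 s=0: MISS | VC [2]
  [3] addr=0x49 blk=4 s=0: L1-HIT | VC [2]
  [4] addr=0x2c blk=2 s=0: VC-HIT | VC [4]
  [5] addr=0x4d blk=4 s=0: VC-HIT | VC [2]
  [6] addr=0x45 blk=4 s=0: L1-HIT | VC [2]
  [7] addr=0x4f blk=4 s=0: L1-HIT | VC [2]
  [8] addr=0x2d blk=2 s=0: VC-HIT | VC [4]
  [9] addr=0x2b blk=2 s=0: L1-HIT | VC [4]
  [10] addr=0x26 blk=2 s=0: L1-HIT | VC [4]
  [11] addr=0x4f blk=4 s=0: VC-HIT | VC [2]
  [12] addr=0x2c blk=2 s=0: VC-HIT | VC [4]
  [13] addr=0x4b blk=4 s=0: VC-HIT | VC [2]
  [14] addr=0x4c blk=4 s=0: L1-HIT | VC [2]
  [15] addr=0x43 blk=4 s=0: L1-HIT | VC [2]

VC = [2]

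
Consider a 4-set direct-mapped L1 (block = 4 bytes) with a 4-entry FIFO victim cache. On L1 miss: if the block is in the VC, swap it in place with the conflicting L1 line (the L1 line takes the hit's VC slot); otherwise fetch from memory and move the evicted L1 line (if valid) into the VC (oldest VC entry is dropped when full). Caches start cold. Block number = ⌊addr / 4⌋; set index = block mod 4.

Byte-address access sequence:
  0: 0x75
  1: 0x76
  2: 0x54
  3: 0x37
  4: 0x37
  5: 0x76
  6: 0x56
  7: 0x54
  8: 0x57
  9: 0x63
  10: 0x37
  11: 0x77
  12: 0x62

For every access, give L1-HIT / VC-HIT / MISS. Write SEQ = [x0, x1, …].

#0 0x75→b29/s1 MISS; vc=[]
#1 0x76→b29/s1 L1-HIT; vc=[]
#2 0x54→b21/s1 MISS; vc=[29]
#3 0x37→b13/s1 MISS; vc=[29,21]
#4 0x37→b13/s1 L1-HIT; vc=[29,21]
#5 0x76→b29/s1 VC-HIT; vc=[13,21]
#6 0x56→b21/s1 VC-HIT; vc=[13,29]
#7 0x54→b21/s1 L1-HIT; vc=[13,29]
#8 0x57→b21/s1 L1-HIT; vc=[13,29]
#9 0x63→b24/s0 MISS; vc=[13,29]
#10 0x37→b13/s1 VC-HIT; vc=[21,29]
#11 0x77→b29/s1 VC-HIT; vc=[21,13]
#12 0x62→b24/s0 L1-HIT; vc=[21,13]

SEQ = [MISS, L1-HIT, MISS, MISS, L1-HIT, VC-HIT, VC-HIT, L1-HIT, L1-HIT, MISS, VC-HIT, VC-HIT, L1-HIT]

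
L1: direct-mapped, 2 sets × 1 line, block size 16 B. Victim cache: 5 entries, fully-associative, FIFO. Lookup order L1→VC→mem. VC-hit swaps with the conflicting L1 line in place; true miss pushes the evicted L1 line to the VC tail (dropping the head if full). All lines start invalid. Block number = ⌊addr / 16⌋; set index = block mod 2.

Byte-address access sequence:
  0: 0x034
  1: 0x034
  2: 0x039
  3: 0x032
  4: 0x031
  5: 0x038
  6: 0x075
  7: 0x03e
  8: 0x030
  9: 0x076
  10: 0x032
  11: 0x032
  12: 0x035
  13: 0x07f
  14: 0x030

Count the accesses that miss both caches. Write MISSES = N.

MISSES = 2

  [0] addr=0x34 blk=3 s=1: MISS | VC []
  [1] addr=0x34 blk=3 s=1: L1-HIT | VC []
  [2] addr=0x39 blk=3 s=1: L1-HIT | VC []
  [3] addr=0x32 blk=3 s=1: L1-HIT | VC []
  [4] addr=0x31 blk=3 s=1: L1-HIT | VC []
  [5] addr=0x38 blk=3 s=1: L1-HIT | VC []
  [6] addr=0x75 blk=7 s=1: MISS | VC [3]
  [7] addr=0x3e blk=3 s=1: VC-HIT | VC [7]
  [8] addr=0x30 blk=3 s=1: L1-HIT | VC [7]
  [9] addr=0x76 blk=7 s=1: VC-HIT | VC [3]
  [10] addr=0x32 blk=3 s=1: VC-HIT | VC [7]
  [11] addr=0x32 blk=3 s=1: L1-HIT | VC [7]
  [12] addr=0x35 blk=3 s=1: L1-HIT | VC [7]
  [13] addr=0x7f blk=7 s=1: VC-HIT | VC [3]
  [14] addr=0x30 blk=3 s=1: VC-HIT | VC [7]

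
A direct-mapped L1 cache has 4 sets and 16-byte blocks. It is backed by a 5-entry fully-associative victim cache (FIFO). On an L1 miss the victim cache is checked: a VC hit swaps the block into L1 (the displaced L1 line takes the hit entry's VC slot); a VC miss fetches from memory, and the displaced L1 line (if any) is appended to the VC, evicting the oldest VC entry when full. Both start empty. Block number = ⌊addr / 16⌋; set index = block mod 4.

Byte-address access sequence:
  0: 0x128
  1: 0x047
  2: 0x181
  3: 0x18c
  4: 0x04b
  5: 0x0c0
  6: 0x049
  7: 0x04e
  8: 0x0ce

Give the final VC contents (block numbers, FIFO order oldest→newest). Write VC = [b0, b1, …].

VC = [24, 4]

  [0] addr=0x128 blk=18 s=2: MISS | VC []
  [1] addr=0x47 blk=4 s=0: MISS | VC []
  [2] addr=0x181 blk=24 s=0: MISS | VC [4]
  [3] addr=0x18c blk=24 s=0: L1-HIT | VC [4]
  [4] addr=0x4b blk=4 s=0: VC-HIT | VC [24]
  [5] addr=0xc0 blk=12 s=0: MISS | VC [24, 4]
  [6] addr=0x49 blk=4 s=0: VC-HIT | VC [24, 12]
  [7] addr=0x4e blk=4 s=0: L1-HIT | VC [24, 12]
  [8] addr=0xce blk=12 s=0: VC-HIT | VC [24, 4]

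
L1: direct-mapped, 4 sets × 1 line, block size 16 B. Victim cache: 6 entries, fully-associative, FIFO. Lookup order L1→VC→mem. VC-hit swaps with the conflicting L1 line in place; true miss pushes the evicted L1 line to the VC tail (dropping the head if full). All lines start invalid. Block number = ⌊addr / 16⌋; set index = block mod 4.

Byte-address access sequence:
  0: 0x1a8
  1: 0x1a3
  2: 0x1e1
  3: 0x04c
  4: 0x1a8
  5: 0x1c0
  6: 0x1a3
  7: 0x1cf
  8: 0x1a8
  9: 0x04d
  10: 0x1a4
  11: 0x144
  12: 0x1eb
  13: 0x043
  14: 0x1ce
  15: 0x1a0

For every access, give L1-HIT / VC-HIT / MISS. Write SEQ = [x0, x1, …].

SEQ = [MISS, L1-HIT, MISS, MISS, VC-HIT, MISS, L1-HIT, L1-HIT, L1-HIT, VC-HIT, L1-HIT, MISS, VC-HIT, VC-HIT, VC-HIT, VC-HIT]

  [0] addr=0x1a8 blk=26 s=2: MISS | VC []
  [1] addr=0x1a3 blk=26 s=2: L1-HIT | VC []
  [2] addr=0x1e1 blk=30 s=2: MISS | VC [26]
  [3] addr=0x4c blk=4 s=0: MISS | VC [26]
  [4] addr=0x1a8 blk=26 s=2: VC-HIT | VC [30]
  [5] addr=0x1c0 blk=28 s=0: MISS | VC [30, 4]
  [6] addr=0x1a3 blk=26 s=2: L1-HIT | VC [30, 4]
  [7] addr=0x1cf blk=28 s=0: L1-HIT | VC [30, 4]
  [8] addr=0x1a8 blk=26 s=2: L1-HIT | VC [30, 4]
  [9] addr=0x4d blk=4 s=0: VC-HIT | VC [30, 28]
  [10] addr=0x1a4 blk=26 s=2: L1-HIT | VC [30, 28]
  [11] addr=0x144 blk=20 s=0: MISS | VC [30, 28, 4]
  [12] addr=0x1eb blk=30 s=2: VC-HIT | VC [26, 28, 4]
  [13] addr=0x43 blk=4 s=0: VC-HIT | VC [26, 28, 20]
  [14] addr=0x1ce blk=28 s=0: VC-HIT | VC [26, 4, 20]
  [15] addr=0x1a0 blk=26 s=2: VC-HIT | VC [30, 4, 20]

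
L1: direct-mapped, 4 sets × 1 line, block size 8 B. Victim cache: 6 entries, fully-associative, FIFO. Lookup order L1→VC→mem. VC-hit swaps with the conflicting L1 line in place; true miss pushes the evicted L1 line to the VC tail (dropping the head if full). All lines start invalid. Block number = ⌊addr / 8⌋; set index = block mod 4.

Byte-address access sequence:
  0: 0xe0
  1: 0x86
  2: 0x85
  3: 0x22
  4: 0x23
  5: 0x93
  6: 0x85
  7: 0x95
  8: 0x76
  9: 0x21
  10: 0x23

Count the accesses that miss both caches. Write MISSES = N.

MISSES = 5

0: 0xe0 (blk 28, set 0) → MISS  vc=[]
1: 0x86 (blk 16, set 0) → MISS  vc=[28]
2: 0x85 (blk 16, set 0) → L1-HIT  vc=[28]
3: 0x22 (blk 4, set 0) → MISS  vc=[28, 16]
4: 0x23 (blk 4, set 0) → L1-HIT  vc=[28, 16]
5: 0x93 (blk 18, set 2) → MISS  vc=[28, 16]
6: 0x85 (blk 16, set 0) → VC-HIT  vc=[28, 4]
7: 0x95 (blk 18, set 2) → L1-HIT  vc=[28, 4]
8: 0x76 (blk 14, set 2) → MISS  vc=[28, 4, 18]
9: 0x21 (blk 4, set 0) → VC-HIT  vc=[28, 16, 18]
10: 0x23 (blk 4, set 0) → L1-HIT  vc=[28, 16, 18]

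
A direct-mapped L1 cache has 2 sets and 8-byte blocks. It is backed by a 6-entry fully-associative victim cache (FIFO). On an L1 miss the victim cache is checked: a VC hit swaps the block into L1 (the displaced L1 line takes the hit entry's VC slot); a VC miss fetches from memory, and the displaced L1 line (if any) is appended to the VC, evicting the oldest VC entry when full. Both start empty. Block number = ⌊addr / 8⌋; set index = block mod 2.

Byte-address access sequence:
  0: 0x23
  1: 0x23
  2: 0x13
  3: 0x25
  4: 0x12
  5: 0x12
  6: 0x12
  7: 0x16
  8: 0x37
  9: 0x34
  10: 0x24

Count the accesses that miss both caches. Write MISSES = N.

MISSES = 3

  [0] addr=0x23 blk=4 s=0: MISS | VC []
  [1] addr=0x23 blk=4 s=0: L1-HIT | VC []
  [2] addr=0x13 blk=2 s=0: MISS | VC [4]
  [3] addr=0x25 blk=4 s=0: VC-HIT | VC [2]
  [4] addr=0x12 blk=2 s=0: VC-HIT | VC [4]
  [5] addr=0x12 blk=2 s=0: L1-HIT | VC [4]
  [6] addr=0x12 blk=2 s=0: L1-HIT | VC [4]
  [7] addr=0x16 blk=2 s=0: L1-HIT | VC [4]
  [8] addr=0x37 blk=6 s=0: MISS | VC [4, 2]
  [9] addr=0x34 blk=6 s=0: L1-HIT | VC [4, 2]
  [10] addr=0x24 blk=4 s=0: VC-HIT | VC [6, 2]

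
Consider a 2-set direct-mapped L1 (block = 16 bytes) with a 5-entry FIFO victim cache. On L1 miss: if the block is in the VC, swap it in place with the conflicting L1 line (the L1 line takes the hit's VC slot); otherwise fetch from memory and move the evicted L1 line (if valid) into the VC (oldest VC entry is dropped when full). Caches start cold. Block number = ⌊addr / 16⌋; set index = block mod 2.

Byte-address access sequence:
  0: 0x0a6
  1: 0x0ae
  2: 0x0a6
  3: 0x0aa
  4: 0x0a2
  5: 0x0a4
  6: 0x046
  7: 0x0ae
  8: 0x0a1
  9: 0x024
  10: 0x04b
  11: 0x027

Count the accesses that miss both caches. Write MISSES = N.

MISSES = 3

  [0] addr=0xa6 blk=10 s=0: MISS | VC []
  [1] addr=0xae blk=10 s=0: L1-HIT | VC []
  [2] addr=0xa6 blk=10 s=0: L1-HIT | VC []
  [3] addr=0xaa blk=10 s=0: L1-HIT | VC []
  [4] addr=0xa2 blk=10 s=0: L1-HIT | VC []
  [5] addr=0xa4 blk=10 s=0: L1-HIT | VC []
  [6] addr=0x46 blk=4 s=0: MISS | VC [10]
  [7] addr=0xae blk=10 s=0: VC-HIT | VC [4]
  [8] addr=0xa1 blk=10 s=0: L1-HIT | VC [4]
  [9] addr=0x24 blk=2 s=0: MISS | VC [4, 10]
  [10] addr=0x4b blk=4 s=0: VC-HIT | VC [2, 10]
  [11] addr=0x27 blk=2 s=0: VC-HIT | VC [4, 10]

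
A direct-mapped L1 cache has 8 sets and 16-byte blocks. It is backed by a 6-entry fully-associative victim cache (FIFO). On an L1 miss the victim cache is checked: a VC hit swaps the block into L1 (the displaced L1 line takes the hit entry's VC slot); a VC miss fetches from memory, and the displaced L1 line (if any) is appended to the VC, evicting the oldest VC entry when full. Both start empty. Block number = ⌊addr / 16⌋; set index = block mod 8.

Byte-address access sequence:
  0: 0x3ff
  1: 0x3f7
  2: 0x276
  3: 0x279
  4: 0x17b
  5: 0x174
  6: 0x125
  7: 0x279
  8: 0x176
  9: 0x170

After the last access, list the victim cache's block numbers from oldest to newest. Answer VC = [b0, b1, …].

VC = [63, 39]

#0 0x3ff→b63/s7 MISS; vc=[]
#1 0x3f7→b63/s7 L1-HIT; vc=[]
#2 0x276→b39/s7 MISS; vc=[63]
#3 0x279→b39/s7 L1-HIT; vc=[63]
#4 0x17b→b23/s7 MISS; vc=[63,39]
#5 0x174→b23/s7 L1-HIT; vc=[63,39]
#6 0x125→b18/s2 MISS; vc=[63,39]
#7 0x279→b39/s7 VC-HIT; vc=[63,23]
#8 0x176→b23/s7 VC-HIT; vc=[63,39]
#9 0x170→b23/s7 L1-HIT; vc=[63,39]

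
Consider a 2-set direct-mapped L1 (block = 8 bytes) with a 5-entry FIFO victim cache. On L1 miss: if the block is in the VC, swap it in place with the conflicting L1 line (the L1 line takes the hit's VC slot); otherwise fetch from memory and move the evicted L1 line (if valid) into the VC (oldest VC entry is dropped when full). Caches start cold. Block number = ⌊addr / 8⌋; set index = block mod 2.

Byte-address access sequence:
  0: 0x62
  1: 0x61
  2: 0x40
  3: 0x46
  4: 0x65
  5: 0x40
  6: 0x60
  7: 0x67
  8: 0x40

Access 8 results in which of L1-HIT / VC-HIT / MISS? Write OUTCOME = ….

OUTCOME = VC-HIT

#0 0x62→b12/s0 MISS; vc=[]
#1 0x61→b12/s0 L1-HIT; vc=[]
#2 0x40→b8/s0 MISS; vc=[12]
#3 0x46→b8/s0 L1-HIT; vc=[12]
#4 0x65→b12/s0 VC-HIT; vc=[8]
#5 0x40→b8/s0 VC-HIT; vc=[12]
#6 0x60→b12/s0 VC-HIT; vc=[8]
#7 0x67→b12/s0 L1-HIT; vc=[8]
#8 0x40→b8/s0 VC-HIT; vc=[12]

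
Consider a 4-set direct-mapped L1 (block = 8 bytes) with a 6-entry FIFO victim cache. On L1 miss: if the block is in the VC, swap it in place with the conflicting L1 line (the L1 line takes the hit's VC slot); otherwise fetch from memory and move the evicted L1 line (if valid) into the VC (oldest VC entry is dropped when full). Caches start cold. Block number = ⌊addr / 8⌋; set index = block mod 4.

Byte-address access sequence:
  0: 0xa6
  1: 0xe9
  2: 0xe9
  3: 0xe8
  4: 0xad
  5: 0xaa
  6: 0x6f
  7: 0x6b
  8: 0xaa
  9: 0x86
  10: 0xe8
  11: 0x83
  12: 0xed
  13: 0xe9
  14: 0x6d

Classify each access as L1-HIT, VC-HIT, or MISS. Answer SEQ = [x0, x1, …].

  [0] addr=0xa6 blk=20 s=0: MISS | VC []
  [1] addr=0xe9 blk=29 s=1: MISS | VC []
  [2] addr=0xe9 blk=29 s=1: L1-HIT | VC []
  [3] addr=0xe8 blk=29 s=1: L1-HIT | VC []
  [4] addr=0xad blk=21 s=1: MISS | VC [29]
  [5] addr=0xaa blk=21 s=1: L1-HIT | VC [29]
  [6] addr=0x6f blk=13 s=1: MISS | VC [29, 21]
  [7] addr=0x6b blk=13 s=1: L1-HIT | VC [29, 21]
  [8] addr=0xaa blk=21 s=1: VC-HIT | VC [29, 13]
  [9] addr=0x86 blk=16 s=0: MISS | VC [29, 13, 20]
  [10] addr=0xe8 blk=29 s=1: VC-HIT | VC [21, 13, 20]
  [11] addr=0x83 blk=16 s=0: L1-HIT | VC [21, 13, 20]
  [12] addr=0xed blk=29 s=1: L1-HIT | VC [21, 13, 20]
  [13] addr=0xe9 blk=29 s=1: L1-HIT | VC [21, 13, 20]
  [14] addr=0x6d blk=13 s=1: VC-HIT | VC [21, 29, 20]

SEQ = [MISS, MISS, L1-HIT, L1-HIT, MISS, L1-HIT, MISS, L1-HIT, VC-HIT, MISS, VC-HIT, L1-HIT, L1-HIT, L1-HIT, VC-HIT]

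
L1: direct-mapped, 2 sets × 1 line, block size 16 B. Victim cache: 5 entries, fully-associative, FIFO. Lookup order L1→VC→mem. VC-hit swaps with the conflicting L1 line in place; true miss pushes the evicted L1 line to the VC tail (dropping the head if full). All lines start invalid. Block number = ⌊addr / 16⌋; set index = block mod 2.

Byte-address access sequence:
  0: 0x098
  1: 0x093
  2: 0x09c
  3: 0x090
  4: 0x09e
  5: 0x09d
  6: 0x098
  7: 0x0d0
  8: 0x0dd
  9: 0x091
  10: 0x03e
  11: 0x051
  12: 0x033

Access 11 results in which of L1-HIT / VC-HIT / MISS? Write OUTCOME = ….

OUTCOME = MISS

#0 0x98→b9/s1 MISS; vc=[]
#1 0x93→b9/s1 L1-HIT; vc=[]
#2 0x9c→b9/s1 L1-HIT; vc=[]
#3 0x90→b9/s1 L1-HIT; vc=[]
#4 0x9e→b9/s1 L1-HIT; vc=[]
#5 0x9d→b9/s1 L1-HIT; vc=[]
#6 0x98→b9/s1 L1-HIT; vc=[]
#7 0xd0→b13/s1 MISS; vc=[9]
#8 0xdd→b13/s1 L1-HIT; vc=[9]
#9 0x91→b9/s1 VC-HIT; vc=[13]
#10 0x3e→b3/s1 MISS; vc=[13,9]
#11 0x51→b5/s1 MISS; vc=[13,9,3]
#12 0x33→b3/s1 VC-HIT; vc=[13,9,5]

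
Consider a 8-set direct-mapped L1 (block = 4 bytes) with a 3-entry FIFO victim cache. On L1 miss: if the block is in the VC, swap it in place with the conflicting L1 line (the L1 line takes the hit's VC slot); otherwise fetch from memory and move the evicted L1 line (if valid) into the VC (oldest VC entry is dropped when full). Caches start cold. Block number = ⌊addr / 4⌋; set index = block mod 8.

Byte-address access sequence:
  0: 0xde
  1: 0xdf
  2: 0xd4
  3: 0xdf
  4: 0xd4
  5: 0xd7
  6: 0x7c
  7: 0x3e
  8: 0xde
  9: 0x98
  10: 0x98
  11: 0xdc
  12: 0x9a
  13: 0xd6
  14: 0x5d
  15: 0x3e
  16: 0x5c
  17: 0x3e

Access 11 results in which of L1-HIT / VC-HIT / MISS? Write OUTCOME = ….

OUTCOME = L1-HIT

#0 0xde→b55/s7 MISS; vc=[]
#1 0xdf→b55/s7 L1-HIT; vc=[]
#2 0xd4→b53/s5 MISS; vc=[]
#3 0xdf→b55/s7 L1-HIT; vc=[]
#4 0xd4→b53/s5 L1-HIT; vc=[]
#5 0xd7→b53/s5 L1-HIT; vc=[]
#6 0x7c→b31/s7 MISS; vc=[55]
#7 0x3e→b15/s7 MISS; vc=[55,31]
#8 0xde→b55/s7 VC-HIT; vc=[15,31]
#9 0x98→b38/s6 MISS; vc=[15,31]
#10 0x98→b38/s6 L1-HIT; vc=[15,31]
#11 0xdc→b55/s7 L1-HIT; vc=[15,31]
#12 0x9a→b38/s6 L1-HIT; vc=[15,31]
#13 0xd6→b53/s5 L1-HIT; vc=[15,31]
#14 0x5d→b23/s7 MISS; vc=[15,31,55]
#15 0x3e→b15/s7 VC-HIT; vc=[23,31,55]
#16 0x5c→b23/s7 VC-HIT; vc=[15,31,55]
#17 0x3e→b15/s7 VC-HIT; vc=[23,31,55]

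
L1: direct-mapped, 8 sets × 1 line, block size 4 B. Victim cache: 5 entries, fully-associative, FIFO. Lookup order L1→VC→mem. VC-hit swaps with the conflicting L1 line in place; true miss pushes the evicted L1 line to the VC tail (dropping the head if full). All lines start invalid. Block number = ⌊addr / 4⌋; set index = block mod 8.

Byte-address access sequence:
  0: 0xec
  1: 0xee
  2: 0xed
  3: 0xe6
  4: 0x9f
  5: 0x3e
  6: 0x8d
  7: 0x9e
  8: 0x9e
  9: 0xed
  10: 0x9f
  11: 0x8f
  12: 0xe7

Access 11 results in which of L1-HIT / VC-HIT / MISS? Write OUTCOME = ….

OUTCOME = VC-HIT

0: 0xec (blk 59, set 3) → MISS  vc=[]
1: 0xee (blk 59, set 3) → L1-HIT  vc=[]
2: 0xed (blk 59, set 3) → L1-HIT  vc=[]
3: 0xe6 (blk 57, set 1) → MISS  vc=[]
4: 0x9f (blk 39, set 7) → MISS  vc=[]
5: 0x3e (blk 15, set 7) → MISS  vc=[39]
6: 0x8d (blk 35, set 3) → MISS  vc=[39, 59]
7: 0x9e (blk 39, set 7) → VC-HIT  vc=[15, 59]
8: 0x9e (blk 39, set 7) → L1-HIT  vc=[15, 59]
9: 0xed (blk 59, set 3) → VC-HIT  vc=[15, 35]
10: 0x9f (blk 39, set 7) → L1-HIT  vc=[15, 35]
11: 0x8f (blk 35, set 3) → VC-HIT  vc=[15, 59]
12: 0xe7 (blk 57, set 1) → L1-HIT  vc=[15, 59]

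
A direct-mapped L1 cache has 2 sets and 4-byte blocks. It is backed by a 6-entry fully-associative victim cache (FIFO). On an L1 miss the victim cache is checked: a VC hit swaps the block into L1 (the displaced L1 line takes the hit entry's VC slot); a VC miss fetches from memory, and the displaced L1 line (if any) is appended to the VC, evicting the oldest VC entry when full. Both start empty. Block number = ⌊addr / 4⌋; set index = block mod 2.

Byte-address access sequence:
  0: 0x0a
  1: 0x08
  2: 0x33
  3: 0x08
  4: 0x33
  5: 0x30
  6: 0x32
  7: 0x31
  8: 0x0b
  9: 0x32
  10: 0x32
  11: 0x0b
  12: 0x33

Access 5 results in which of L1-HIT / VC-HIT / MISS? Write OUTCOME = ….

OUTCOME = L1-HIT

#0 0xa→b2/s0 MISS; vc=[]
#1 0x8→b2/s0 L1-HIT; vc=[]
#2 0x33→b12/s0 MISS; vc=[2]
#3 0x8→b2/s0 VC-HIT; vc=[12]
#4 0x33→b12/s0 VC-HIT; vc=[2]
#5 0x30→b12/s0 L1-HIT; vc=[2]
#6 0x32→b12/s0 L1-HIT; vc=[2]
#7 0x31→b12/s0 L1-HIT; vc=[2]
#8 0xb→b2/s0 VC-HIT; vc=[12]
#9 0x32→b12/s0 VC-HIT; vc=[2]
#10 0x32→b12/s0 L1-HIT; vc=[2]
#11 0xb→b2/s0 VC-HIT; vc=[12]
#12 0x33→b12/s0 VC-HIT; vc=[2]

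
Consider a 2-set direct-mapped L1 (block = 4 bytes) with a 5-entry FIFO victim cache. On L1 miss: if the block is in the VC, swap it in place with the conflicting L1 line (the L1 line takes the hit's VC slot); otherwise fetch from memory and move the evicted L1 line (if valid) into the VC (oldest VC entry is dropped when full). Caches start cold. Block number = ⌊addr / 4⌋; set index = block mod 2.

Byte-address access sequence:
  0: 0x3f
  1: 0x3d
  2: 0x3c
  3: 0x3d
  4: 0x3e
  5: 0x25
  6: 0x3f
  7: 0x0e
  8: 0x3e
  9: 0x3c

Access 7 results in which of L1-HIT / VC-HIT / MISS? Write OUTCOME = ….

0: 0x3f (blk 15, set 1) → MISS  vc=[]
1: 0x3d (blk 15, set 1) → L1-HIT  vc=[]
2: 0x3c (blk 15, set 1) → L1-HIT  vc=[]
3: 0x3d (blk 15, set 1) → L1-HIT  vc=[]
4: 0x3e (blk 15, set 1) → L1-HIT  vc=[]
5: 0x25 (blk 9, set 1) → MISS  vc=[15]
6: 0x3f (blk 15, set 1) → VC-HIT  vc=[9]
7: 0xe (blk 3, set 1) → MISS  vc=[9, 15]
8: 0x3e (blk 15, set 1) → VC-HIT  vc=[9, 3]
9: 0x3c (blk 15, set 1) → L1-HIT  vc=[9, 3]

OUTCOME = MISS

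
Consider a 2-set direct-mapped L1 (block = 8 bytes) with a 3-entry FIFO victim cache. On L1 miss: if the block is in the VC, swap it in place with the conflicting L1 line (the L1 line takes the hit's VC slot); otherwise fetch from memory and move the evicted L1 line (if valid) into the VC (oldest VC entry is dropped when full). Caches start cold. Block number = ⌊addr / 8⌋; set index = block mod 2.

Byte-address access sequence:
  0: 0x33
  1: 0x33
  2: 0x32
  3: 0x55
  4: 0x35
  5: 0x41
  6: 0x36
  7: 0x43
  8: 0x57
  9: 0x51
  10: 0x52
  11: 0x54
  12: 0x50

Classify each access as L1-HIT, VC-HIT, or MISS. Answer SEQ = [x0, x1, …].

#0 0x33→b6/s0 MISS; vc=[]
#1 0x33→b6/s0 L1-HIT; vc=[]
#2 0x32→b6/s0 L1-HIT; vc=[]
#3 0x55→b10/s0 MISS; vc=[6]
#4 0x35→b6/s0 VC-HIT; vc=[10]
#5 0x41→b8/s0 MISS; vc=[10,6]
#6 0x36→b6/s0 VC-HIT; vc=[10,8]
#7 0x43→b8/s0 VC-HIT; vc=[10,6]
#8 0x57→b10/s0 VC-HIT; vc=[8,6]
#9 0x51→b10/s0 L1-HIT; vc=[8,6]
#10 0x52→b10/s0 L1-HIT; vc=[8,6]
#11 0x54→b10/s0 L1-HIT; vc=[8,6]
#12 0x50→b10/s0 L1-HIT; vc=[8,6]

SEQ = [MISS, L1-HIT, L1-HIT, MISS, VC-HIT, MISS, VC-HIT, VC-HIT, VC-HIT, L1-HIT, L1-HIT, L1-HIT, L1-HIT]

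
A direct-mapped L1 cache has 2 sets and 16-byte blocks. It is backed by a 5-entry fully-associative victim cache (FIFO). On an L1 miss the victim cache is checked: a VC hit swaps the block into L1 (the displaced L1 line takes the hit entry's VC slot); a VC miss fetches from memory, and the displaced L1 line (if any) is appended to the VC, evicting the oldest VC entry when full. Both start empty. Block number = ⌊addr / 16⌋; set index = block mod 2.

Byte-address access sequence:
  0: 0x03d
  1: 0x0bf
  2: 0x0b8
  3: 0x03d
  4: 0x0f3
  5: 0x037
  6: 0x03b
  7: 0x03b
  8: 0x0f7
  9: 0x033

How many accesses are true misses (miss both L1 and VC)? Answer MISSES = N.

0: 0x3d (blk 3, set 1) → MISS  vc=[]
1: 0xbf (blk 11, set 1) → MISS  vc=[3]
2: 0xb8 (blk 11, set 1) → L1-HIT  vc=[3]
3: 0x3d (blk 3, set 1) → VC-HIT  vc=[11]
4: 0xf3 (blk 15, set 1) → MISS  vc=[11, 3]
5: 0x37 (blk 3, set 1) → VC-HIT  vc=[11, 15]
6: 0x3b (blk 3, set 1) → L1-HIT  vc=[11, 15]
7: 0x3b (blk 3, set 1) → L1-HIT  vc=[11, 15]
8: 0xf7 (blk 15, set 1) → VC-HIT  vc=[11, 3]
9: 0x33 (blk 3, set 1) → VC-HIT  vc=[11, 15]

MISSES = 3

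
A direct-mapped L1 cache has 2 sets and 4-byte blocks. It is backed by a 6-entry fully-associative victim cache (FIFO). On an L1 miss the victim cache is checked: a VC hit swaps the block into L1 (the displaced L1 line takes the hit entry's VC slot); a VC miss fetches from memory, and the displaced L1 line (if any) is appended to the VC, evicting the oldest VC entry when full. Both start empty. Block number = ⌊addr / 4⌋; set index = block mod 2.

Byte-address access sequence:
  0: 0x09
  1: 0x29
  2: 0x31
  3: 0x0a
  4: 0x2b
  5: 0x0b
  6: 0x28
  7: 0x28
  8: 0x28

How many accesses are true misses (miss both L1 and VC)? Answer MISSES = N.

  [0] addr=0x9 blk=2 s=0: MISS | VC []
  [1] addr=0x29 blk=10 s=0: MISS | VC [2]
  [2] addr=0x31 blk=12 s=0: MISS | VC [2, 10]
  [3] addr=0xa blk=2 s=0: VC-HIT | VC [12, 10]
  [4] addr=0x2b blk=10 s=0: VC-HIT | VC [12, 2]
  [5] addr=0xb blk=2 s=0: VC-HIT | VC [12, 10]
  [6] addr=0x28 blk=10 s=0: VC-HIT | VC [12, 2]
  [7] addr=0x28 blk=10 s=0: L1-HIT | VC [12, 2]
  [8] addr=0x28 blk=10 s=0: L1-HIT | VC [12, 2]

MISSES = 3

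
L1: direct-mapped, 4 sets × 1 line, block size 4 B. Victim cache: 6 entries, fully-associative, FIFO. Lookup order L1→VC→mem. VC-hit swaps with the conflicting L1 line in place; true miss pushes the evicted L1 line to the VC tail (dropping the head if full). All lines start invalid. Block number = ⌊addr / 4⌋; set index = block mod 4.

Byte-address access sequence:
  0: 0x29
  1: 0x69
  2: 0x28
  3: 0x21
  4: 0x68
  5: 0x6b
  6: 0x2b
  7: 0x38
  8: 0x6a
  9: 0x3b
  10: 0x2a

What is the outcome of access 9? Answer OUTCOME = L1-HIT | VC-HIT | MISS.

OUTCOME = VC-HIT

#0 0x29→b10/s2 MISS; vc=[]
#1 0x69→b26/s2 MISS; vc=[10]
#2 0x28→b10/s2 VC-HIT; vc=[26]
#3 0x21→b8/s0 MISS; vc=[26]
#4 0x68→b26/s2 VC-HIT; vc=[10]
#5 0x6b→b26/s2 L1-HIT; vc=[10]
#6 0x2b→b10/s2 VC-HIT; vc=[26]
#7 0x38→b14/s2 MISS; vc=[26,10]
#8 0x6a→b26/s2 VC-HIT; vc=[14,10]
#9 0x3b→b14/s2 VC-HIT; vc=[26,10]
#10 0x2a→b10/s2 VC-HIT; vc=[26,14]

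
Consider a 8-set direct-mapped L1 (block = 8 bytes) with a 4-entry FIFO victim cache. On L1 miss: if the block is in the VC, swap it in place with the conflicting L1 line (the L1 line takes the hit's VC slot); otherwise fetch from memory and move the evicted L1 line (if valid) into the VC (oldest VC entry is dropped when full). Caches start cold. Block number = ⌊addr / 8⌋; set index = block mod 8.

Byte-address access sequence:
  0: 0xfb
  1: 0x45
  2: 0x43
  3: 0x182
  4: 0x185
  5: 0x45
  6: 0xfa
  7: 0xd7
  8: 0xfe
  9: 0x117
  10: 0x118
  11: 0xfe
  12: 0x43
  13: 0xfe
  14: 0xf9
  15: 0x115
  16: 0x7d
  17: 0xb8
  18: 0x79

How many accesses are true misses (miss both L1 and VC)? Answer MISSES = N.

MISSES = 8

#0 0xfb→b31/s7 MISS; vc=[]
#1 0x45→b8/s0 MISS; vc=[]
#2 0x43→b8/s0 L1-HIT; vc=[]
#3 0x182→b48/s0 MISS; vc=[8]
#4 0x185→b48/s0 L1-HIT; vc=[8]
#5 0x45→b8/s0 VC-HIT; vc=[48]
#6 0xfa→b31/s7 L1-HIT; vc=[48]
#7 0xd7→b26/s2 MISS; vc=[48]
#8 0xfe→b31/s7 L1-HIT; vc=[48]
#9 0x117→b34/s2 MISS; vc=[48,26]
#10 0x118→b35/s3 MISS; vc=[48,26]
#11 0xfe→b31/s7 L1-HIT; vc=[48,26]
#12 0x43→b8/s0 L1-HIT; vc=[48,26]
#13 0xfe→b31/s7 L1-HIT; vc=[48,26]
#14 0xf9→b31/s7 L1-HIT; vc=[48,26]
#15 0x115→b34/s2 L1-HIT; vc=[48,26]
#16 0x7d→b15/s7 MISS; vc=[48,26,31]
#17 0xb8→b23/s7 MISS; vc=[48,26,31,15]
#18 0x79→b15/s7 VC-HIT; vc=[48,26,31,23]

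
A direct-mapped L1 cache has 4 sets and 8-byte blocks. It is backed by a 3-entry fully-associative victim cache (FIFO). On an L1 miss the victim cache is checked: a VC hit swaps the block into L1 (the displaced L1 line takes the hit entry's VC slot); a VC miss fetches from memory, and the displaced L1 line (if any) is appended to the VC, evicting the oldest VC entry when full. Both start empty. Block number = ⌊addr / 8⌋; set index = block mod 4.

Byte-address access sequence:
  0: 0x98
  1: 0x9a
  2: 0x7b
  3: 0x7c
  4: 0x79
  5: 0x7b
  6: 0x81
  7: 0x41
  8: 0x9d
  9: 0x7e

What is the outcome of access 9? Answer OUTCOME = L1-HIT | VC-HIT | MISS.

OUTCOME = VC-HIT

0: 0x98 (blk 19, set 3) → MISS  vc=[]
1: 0x9a (blk 19, set 3) → L1-HIT  vc=[]
2: 0x7b (blk 15, set 3) → MISS  vc=[19]
3: 0x7c (blk 15, set 3) → L1-HIT  vc=[19]
4: 0x79 (blk 15, set 3) → L1-HIT  vc=[19]
5: 0x7b (blk 15, set 3) → L1-HIT  vc=[19]
6: 0x81 (blk 16, set 0) → MISS  vc=[19]
7: 0x41 (blk 8, set 0) → MISS  vc=[19, 16]
8: 0x9d (blk 19, set 3) → VC-HIT  vc=[15, 16]
9: 0x7e (blk 15, set 3) → VC-HIT  vc=[19, 16]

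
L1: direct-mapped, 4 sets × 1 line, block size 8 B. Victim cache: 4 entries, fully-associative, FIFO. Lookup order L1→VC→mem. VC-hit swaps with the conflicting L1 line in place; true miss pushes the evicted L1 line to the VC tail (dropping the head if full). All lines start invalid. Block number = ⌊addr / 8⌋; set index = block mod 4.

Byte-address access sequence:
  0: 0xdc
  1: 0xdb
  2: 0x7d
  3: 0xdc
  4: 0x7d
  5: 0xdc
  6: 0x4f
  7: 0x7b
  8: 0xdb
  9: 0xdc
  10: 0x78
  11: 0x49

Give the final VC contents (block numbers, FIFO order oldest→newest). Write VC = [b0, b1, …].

#0 0xdc→b27/s3 MISS; vc=[]
#1 0xdb→b27/s3 L1-HIT; vc=[]
#2 0x7d→b15/s3 MISS; vc=[27]
#3 0xdc→b27/s3 VC-HIT; vc=[15]
#4 0x7d→b15/s3 VC-HIT; vc=[27]
#5 0xdc→b27/s3 VC-HIT; vc=[15]
#6 0x4f→b9/s1 MISS; vc=[15]
#7 0x7b→b15/s3 VC-HIT; vc=[27]
#8 0xdb→b27/s3 VC-HIT; vc=[15]
#9 0xdc→b27/s3 L1-HIT; vc=[15]
#10 0x78→b15/s3 VC-HIT; vc=[27]
#11 0x49→b9/s1 L1-HIT; vc=[27]

VC = [27]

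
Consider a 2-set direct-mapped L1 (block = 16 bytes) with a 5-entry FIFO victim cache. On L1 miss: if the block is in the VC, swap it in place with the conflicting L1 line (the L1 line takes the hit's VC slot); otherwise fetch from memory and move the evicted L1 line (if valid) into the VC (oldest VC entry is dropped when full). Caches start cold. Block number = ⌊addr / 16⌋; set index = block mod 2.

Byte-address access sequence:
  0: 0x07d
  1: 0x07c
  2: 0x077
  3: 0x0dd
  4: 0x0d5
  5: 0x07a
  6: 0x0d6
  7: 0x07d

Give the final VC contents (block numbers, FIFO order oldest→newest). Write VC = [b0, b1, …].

0: 0x7d (blk 7, set 1) → MISS  vc=[]
1: 0x7c (blk 7, set 1) → L1-HIT  vc=[]
2: 0x77 (blk 7, set 1) → L1-HIT  vc=[]
3: 0xdd (blk 13, set 1) → MISS  vc=[7]
4: 0xd5 (blk 13, set 1) → L1-HIT  vc=[7]
5: 0x7a (blk 7, set 1) → VC-HIT  vc=[13]
6: 0xd6 (blk 13, set 1) → VC-HIT  vc=[7]
7: 0x7d (blk 7, set 1) → VC-HIT  vc=[13]

VC = [13]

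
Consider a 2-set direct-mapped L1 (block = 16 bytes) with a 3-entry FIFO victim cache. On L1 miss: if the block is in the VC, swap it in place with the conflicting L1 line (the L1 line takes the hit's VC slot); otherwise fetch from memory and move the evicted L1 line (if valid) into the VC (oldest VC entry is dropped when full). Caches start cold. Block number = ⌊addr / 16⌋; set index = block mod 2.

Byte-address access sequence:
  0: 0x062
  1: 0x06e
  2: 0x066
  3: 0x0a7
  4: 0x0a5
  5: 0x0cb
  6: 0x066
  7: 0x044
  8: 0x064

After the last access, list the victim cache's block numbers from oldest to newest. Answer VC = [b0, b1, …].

VC = [12, 10, 4]

0: 0x62 (blk 6, set 0) → MISS  vc=[]
1: 0x6e (blk 6, set 0) → L1-HIT  vc=[]
2: 0x66 (blk 6, set 0) → L1-HIT  vc=[]
3: 0xa7 (blk 10, set 0) → MISS  vc=[6]
4: 0xa5 (blk 10, set 0) → L1-HIT  vc=[6]
5: 0xcb (blk 12, set 0) → MISS  vc=[6, 10]
6: 0x66 (blk 6, set 0) → VC-HIT  vc=[12, 10]
7: 0x44 (blk 4, set 0) → MISS  vc=[12, 10, 6]
8: 0x64 (blk 6, set 0) → VC-HIT  vc=[12, 10, 4]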